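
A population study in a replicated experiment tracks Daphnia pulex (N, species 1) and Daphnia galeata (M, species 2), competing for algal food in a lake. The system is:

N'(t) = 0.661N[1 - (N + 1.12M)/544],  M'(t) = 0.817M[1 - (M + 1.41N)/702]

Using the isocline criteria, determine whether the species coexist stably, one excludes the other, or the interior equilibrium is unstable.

Compare the nullcline intercepts: K1/α12 = 544/1.12 = 486 < K2 = 702; K2/α21 = 702/1.41 = 498 < K1 = 544.
Since both are reversed, neither can invade when rare; the interior point is a saddle.

unstable coexistence (outcome depends on initial conditions)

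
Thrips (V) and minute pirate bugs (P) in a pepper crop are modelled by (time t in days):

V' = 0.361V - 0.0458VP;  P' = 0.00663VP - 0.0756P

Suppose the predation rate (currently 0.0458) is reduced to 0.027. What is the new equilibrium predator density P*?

At the interior fixed point, setting dV/dt = 0 with V > 0 fixes P* = (prey growth rate)/(VP coefficient) — independent of the other coefficients.
With the change, P* = 0.361/0.027 = 13.4; it rises from 7.88.

P* ≈ 13.4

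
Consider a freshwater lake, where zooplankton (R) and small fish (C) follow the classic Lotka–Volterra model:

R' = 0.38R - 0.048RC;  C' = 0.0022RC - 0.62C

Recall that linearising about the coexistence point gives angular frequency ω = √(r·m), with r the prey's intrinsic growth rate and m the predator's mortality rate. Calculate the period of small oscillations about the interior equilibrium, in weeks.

Here r = 0.38 and m = 0.62, so r·m = 0.236.
ω = √0.236 = 0.485 per week, hence T = 2π/ω ≈ 12.9 weeks.

T ≈ 12.9 weeks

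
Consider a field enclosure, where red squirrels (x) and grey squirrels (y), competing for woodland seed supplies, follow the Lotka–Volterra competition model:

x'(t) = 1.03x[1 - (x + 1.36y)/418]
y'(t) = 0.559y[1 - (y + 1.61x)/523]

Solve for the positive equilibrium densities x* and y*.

x* ≈ 247, y* ≈ 126

Setting both brackets to zero gives the nullclines x + 1.36y = 418 and 1.61x + y = 523.
Substituting y = 523 - 1.61x into the first: x(1 - 1.36·1.61) = 418 - 1.36·523.
So x* = -293/-1.19 = 247, and then y* = 523 - 1.61·247 = 126.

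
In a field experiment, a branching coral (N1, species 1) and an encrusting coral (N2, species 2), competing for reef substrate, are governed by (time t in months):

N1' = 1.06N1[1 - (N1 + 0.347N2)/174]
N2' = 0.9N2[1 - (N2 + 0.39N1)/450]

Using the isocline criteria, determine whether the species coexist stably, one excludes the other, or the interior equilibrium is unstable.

stable coexistence

Compare the nullcline intercepts: K1/α12 = 174/0.347 = 501 > K2 = 450; K2/α21 = 450/0.39 = 1150 > K1 = 174.
Since both inequalities hold, each species can invade when rare, so the interior equilibrium is stable.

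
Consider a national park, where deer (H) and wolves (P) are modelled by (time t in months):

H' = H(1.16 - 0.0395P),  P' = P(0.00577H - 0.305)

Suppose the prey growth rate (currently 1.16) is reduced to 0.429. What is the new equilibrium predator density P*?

At the interior fixed point, setting dH/dt = 0 with H > 0 fixes P* = (prey growth rate)/(HP coefficient) — independent of the other coefficients.
With the change, P* = 0.429/0.0395 = 10.9; it falls from 29.4.

P* ≈ 10.9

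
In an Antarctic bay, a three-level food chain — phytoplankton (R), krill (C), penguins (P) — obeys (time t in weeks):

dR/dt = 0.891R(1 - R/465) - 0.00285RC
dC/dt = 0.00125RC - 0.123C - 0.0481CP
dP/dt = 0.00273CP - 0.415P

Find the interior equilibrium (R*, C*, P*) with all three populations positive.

From dP/dt = 0: 0.00273C* = 0.415, so C* = 152.
From dR/dt = 0: 0.891(1 - R*/465) = 0.00285·152, giving R* = 465·(1 - 0.486) = 239.
From dC/dt = 0: 0.00125·239 - 0.123 = 0.0481P*, so P* = 0.176/0.0481 = 3.65.

R* ≈ 239, C* ≈ 152, P* ≈ 3.65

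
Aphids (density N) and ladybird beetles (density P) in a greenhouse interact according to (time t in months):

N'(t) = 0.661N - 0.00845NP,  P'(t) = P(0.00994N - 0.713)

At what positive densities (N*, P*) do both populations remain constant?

Set dP/dt = 0 with P > 0: 0.00994N - 0.713 = 0, so N* = 0.713/0.00994 = 71.7.
Set dN/dt = 0 with N > 0: 0.661 - 0.00845P = 0, so P* = 0.661/0.00845 = 78.2.

N* ≈ 71.7, P* ≈ 78.2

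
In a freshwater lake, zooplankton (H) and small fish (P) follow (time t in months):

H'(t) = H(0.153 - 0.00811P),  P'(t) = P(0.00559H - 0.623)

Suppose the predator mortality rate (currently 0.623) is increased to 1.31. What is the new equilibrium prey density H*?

H* ≈ 234

At the interior fixed point, setting dP/dt = 0 with P > 0 fixes H* = (predator death rate)/(HP coefficient) — independent of the other coefficients.
With the change, H* = 1.31/0.00559 = 234; it rises from 111.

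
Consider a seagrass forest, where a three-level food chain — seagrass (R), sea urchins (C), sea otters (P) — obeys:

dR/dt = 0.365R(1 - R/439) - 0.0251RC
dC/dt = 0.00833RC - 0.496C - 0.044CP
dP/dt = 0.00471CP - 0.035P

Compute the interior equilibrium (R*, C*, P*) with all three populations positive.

From dP/dt = 0: 0.00471C* = 0.035, so C* = 7.43.
From dR/dt = 0: 0.365(1 - R*/439) = 0.0251·7.43, giving R* = 439·(1 - 0.511) = 215.
From dC/dt = 0: 0.00833·215 - 0.496 = 0.044P*, so P* = 1.29/0.044 = 29.4.

R* ≈ 215, C* ≈ 7.43, P* ≈ 29.4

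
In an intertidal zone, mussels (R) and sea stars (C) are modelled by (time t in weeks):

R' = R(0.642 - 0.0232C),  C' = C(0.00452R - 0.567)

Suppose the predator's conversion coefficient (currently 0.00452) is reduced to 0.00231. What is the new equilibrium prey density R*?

R* ≈ 245

At the interior fixed point, setting dC/dt = 0 with C > 0 fixes R* = (predator death rate)/(RC coefficient) — independent of the other coefficients.
With the change, R* = 0.567/0.00231 = 245; it rises from 125.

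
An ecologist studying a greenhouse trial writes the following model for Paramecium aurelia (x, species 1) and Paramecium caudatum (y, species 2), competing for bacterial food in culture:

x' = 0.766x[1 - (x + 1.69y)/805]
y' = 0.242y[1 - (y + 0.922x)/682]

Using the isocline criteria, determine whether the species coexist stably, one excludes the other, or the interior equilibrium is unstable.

unstable coexistence (outcome depends on initial conditions)

Compare the nullcline intercepts: K1/α12 = 805/1.69 = 476 < K2 = 682; K2/α21 = 682/0.922 = 740 < K1 = 805.
Since both are reversed, neither can invade when rare; the interior point is a saddle.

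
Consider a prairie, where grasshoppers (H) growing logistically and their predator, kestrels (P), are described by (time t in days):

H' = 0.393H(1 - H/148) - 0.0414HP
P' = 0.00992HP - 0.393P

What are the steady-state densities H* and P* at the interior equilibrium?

H* ≈ 39.6, P* ≈ 6.95

From dP/dt = 0 with P > 0: 0.00992H* = 0.393, so H* = 39.6.
Substitute into dH/dt = 0: 0.393(1 - 39.6/148) = 0.0414P*.
The bracket is 0.732, giving P* = 0.288/0.0414 = 6.95.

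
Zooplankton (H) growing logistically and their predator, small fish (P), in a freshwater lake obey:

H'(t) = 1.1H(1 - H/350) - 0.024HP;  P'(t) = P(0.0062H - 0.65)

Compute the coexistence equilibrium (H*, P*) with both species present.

From dP/dt = 0 with P > 0: 0.0062H* = 0.65, so H* = 105.
Substitute into dH/dt = 0: 1.1(1 - 105/350) = 0.024P*.
The bracket is 0.7, giving P* = 0.771/0.024 = 32.1.

H* ≈ 105, P* ≈ 32.1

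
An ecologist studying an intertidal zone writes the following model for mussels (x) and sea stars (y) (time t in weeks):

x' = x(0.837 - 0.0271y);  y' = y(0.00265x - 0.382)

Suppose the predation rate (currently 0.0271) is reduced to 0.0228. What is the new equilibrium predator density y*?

y* ≈ 36.7

At the interior fixed point, setting dx/dt = 0 with x > 0 fixes y* = (prey growth rate)/(xy coefficient) — independent of the other coefficients.
With the change, y* = 0.837/0.0228 = 36.7; it rises from 30.9.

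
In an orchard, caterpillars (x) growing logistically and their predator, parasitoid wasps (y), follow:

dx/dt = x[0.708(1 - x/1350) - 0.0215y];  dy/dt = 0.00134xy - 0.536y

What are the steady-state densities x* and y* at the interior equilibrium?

x* ≈ 400, y* ≈ 23.2

From dy/dt = 0 with y > 0: 0.00134x* = 0.536, so x* = 400.
Substitute into dx/dt = 0: 0.708(1 - 400/1350) = 0.0215y*.
The bracket is 0.704, giving y* = 0.498/0.0215 = 23.2.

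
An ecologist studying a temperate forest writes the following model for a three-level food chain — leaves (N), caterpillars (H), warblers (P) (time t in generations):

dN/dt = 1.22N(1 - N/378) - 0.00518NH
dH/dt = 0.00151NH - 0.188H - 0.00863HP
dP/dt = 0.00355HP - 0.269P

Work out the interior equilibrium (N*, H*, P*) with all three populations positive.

From dP/dt = 0: 0.00355H* = 0.269, so H* = 75.8.
From dN/dt = 0: 1.22(1 - N*/378) = 0.00518·75.8, giving N* = 378·(1 - 0.322) = 256.
From dH/dt = 0: 0.00151·256 - 0.188 = 0.00863P*, so P* = 0.199/0.00863 = 23.1.

N* ≈ 256, H* ≈ 75.8, P* ≈ 23.1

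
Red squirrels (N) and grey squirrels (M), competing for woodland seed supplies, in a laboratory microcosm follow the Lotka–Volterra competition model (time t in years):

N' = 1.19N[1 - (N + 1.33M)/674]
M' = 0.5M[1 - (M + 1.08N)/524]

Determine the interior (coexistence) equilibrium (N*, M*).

Setting both brackets to zero gives the nullclines N + 1.33M = 674 and 1.08N + M = 524.
Substituting M = 524 - 1.08N into the first: N(1 - 1.33·1.08) = 674 - 1.33·524.
So N* = -22.9/-0.436 = 52.5, and then M* = 524 - 1.08·52.5 = 467.

N* ≈ 52.5, M* ≈ 467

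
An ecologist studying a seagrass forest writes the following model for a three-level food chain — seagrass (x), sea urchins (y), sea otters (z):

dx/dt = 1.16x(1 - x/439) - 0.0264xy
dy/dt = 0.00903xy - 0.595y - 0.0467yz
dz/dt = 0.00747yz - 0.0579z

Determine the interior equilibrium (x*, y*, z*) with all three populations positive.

x* ≈ 362, y* ≈ 7.75, z* ≈ 57.2

From dz/dt = 0: 0.00747y* = 0.0579, so y* = 7.75.
From dx/dt = 0: 1.16(1 - x*/439) = 0.0264·7.75, giving x* = 439·(1 - 0.176) = 362.
From dy/dt = 0: 0.00903·362 - 0.595 = 0.0467z*, so z* = 2.67/0.0467 = 57.2.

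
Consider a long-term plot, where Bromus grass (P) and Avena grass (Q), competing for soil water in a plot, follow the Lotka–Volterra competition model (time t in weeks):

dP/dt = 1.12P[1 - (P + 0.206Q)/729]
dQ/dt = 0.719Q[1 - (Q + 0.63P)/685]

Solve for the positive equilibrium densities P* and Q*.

Setting both brackets to zero gives the nullclines P + 0.206Q = 729 and 0.63P + Q = 685.
Substituting Q = 685 - 0.63P into the first: P(1 - 0.206·0.63) = 729 - 0.206·685.
So P* = 588/0.87 = 676, and then Q* = 685 - 0.63·676 = 259.

P* ≈ 676, Q* ≈ 259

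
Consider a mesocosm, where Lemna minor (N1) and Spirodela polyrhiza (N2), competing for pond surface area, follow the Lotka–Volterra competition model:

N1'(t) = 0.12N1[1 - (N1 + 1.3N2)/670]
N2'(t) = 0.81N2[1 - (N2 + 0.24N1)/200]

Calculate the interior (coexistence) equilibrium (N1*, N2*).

Setting both brackets to zero gives the nullclines N1 + 1.3N2 = 670 and 0.24N1 + N2 = 200.
Substituting N2 = 200 - 0.24N1 into the first: N1(1 - 1.3·0.24) = 670 - 1.3·200.
So N1* = 410/0.688 = 596, and then N2* = 200 - 0.24·596 = 57.

N1* ≈ 596, N2* ≈ 57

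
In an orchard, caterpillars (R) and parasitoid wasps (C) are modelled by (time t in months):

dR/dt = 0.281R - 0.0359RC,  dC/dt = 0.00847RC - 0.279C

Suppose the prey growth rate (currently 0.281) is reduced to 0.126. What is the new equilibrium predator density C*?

At the interior fixed point, setting dR/dt = 0 with R > 0 fixes C* = (prey growth rate)/(RC coefficient) — independent of the other coefficients.
With the change, C* = 0.126/0.0359 = 3.51; it falls from 7.83.

C* ≈ 3.51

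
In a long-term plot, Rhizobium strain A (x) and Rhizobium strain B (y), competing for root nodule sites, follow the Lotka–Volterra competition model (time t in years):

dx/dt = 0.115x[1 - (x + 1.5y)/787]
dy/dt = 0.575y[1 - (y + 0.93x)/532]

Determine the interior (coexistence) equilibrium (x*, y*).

Setting both brackets to zero gives the nullclines x + 1.5y = 787 and 0.93x + y = 532.
Substituting y = 532 - 0.93x into the first: x(1 - 1.5·0.93) = 787 - 1.5·532.
So x* = -11/-0.395 = 27.8, and then y* = 532 - 0.93·27.8 = 506.

x* ≈ 27.8, y* ≈ 506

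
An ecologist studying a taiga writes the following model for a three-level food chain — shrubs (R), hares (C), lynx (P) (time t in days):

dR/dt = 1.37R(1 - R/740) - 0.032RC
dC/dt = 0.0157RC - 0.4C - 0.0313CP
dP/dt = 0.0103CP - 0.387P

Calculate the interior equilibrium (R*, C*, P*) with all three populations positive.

R* ≈ 90.6, C* ≈ 37.6, P* ≈ 32.6

From dP/dt = 0: 0.0103C* = 0.387, so C* = 37.6.
From dR/dt = 0: 1.37(1 - R*/740) = 0.032·37.6, giving R* = 740·(1 - 0.878) = 90.6.
From dC/dt = 0: 0.0157·90.6 - 0.4 = 0.0313P*, so P* = 1.02/0.0313 = 32.6.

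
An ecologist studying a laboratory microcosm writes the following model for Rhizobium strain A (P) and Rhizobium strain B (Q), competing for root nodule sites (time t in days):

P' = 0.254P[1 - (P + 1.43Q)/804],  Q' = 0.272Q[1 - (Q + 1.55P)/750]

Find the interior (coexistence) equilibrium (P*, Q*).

Setting both brackets to zero gives the nullclines P + 1.43Q = 804 and 1.55P + Q = 750.
Substituting Q = 750 - 1.55P into the first: P(1 - 1.43·1.55) = 804 - 1.43·750.
So P* = -268/-1.22 = 221, and then Q* = 750 - 1.55·221 = 408.

P* ≈ 221, Q* ≈ 408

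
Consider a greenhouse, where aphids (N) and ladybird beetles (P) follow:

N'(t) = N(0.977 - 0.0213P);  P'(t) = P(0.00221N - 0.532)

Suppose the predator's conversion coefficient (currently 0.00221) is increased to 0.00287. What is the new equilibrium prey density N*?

N* ≈ 185

At the interior fixed point, setting dP/dt = 0 with P > 0 fixes N* = (predator death rate)/(NP coefficient) — independent of the other coefficients.
With the change, N* = 0.532/0.00287 = 185; it falls from 241.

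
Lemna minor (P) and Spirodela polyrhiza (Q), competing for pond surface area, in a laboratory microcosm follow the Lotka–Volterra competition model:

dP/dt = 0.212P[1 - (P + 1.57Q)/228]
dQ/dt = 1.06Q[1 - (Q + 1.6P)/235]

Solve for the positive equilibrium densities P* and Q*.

Setting both brackets to zero gives the nullclines P + 1.57Q = 228 and 1.6P + Q = 235.
Substituting Q = 235 - 1.6P into the first: P(1 - 1.57·1.6) = 228 - 1.57·235.
So P* = -141/-1.51 = 93.2, and then Q* = 235 - 1.6·93.2 = 85.8.

P* ≈ 93.2, Q* ≈ 85.8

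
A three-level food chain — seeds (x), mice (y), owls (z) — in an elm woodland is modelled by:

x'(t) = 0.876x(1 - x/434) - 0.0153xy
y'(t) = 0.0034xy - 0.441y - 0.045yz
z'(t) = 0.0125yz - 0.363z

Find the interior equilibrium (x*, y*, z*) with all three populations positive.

From dz/dt = 0: 0.0125y* = 0.363, so y* = 29.
From dx/dt = 0: 0.876(1 - x*/434) = 0.0153·29, giving x* = 434·(1 - 0.507) = 214.
From dy/dt = 0: 0.0034·214 - 0.441 = 0.045z*, so z* = 0.286/0.045 = 6.36.

x* ≈ 214, y* ≈ 29, z* ≈ 6.36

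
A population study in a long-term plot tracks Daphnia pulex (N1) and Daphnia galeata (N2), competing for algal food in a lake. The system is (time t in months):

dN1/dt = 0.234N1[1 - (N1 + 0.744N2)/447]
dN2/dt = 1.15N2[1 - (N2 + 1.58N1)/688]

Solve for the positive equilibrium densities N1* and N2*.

N1* ≈ 370, N2* ≈ 104

Setting both brackets to zero gives the nullclines N1 + 0.744N2 = 447 and 1.58N1 + N2 = 688.
Substituting N2 = 688 - 1.58N1 into the first: N1(1 - 0.744·1.58) = 447 - 0.744·688.
So N1* = -64.9/-0.176 = 370, and then N2* = 688 - 1.58·370 = 104.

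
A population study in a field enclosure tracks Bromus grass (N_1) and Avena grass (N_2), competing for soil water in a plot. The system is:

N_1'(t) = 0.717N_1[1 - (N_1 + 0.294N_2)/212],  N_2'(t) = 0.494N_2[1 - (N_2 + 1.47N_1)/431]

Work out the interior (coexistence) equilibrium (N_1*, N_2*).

N_1* ≈ 150, N_2* ≈ 210

Setting both brackets to zero gives the nullclines N_1 + 0.294N_2 = 212 and 1.47N_1 + N_2 = 431.
Substituting N_2 = 431 - 1.47N_1 into the first: N_1(1 - 0.294·1.47) = 212 - 0.294·431.
So N_1* = 85.3/0.568 = 150, and then N_2* = 431 - 1.47·150 = 210.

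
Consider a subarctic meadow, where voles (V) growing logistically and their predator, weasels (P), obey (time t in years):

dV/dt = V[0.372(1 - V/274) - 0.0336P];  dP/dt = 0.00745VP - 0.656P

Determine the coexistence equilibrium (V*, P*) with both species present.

V* ≈ 88.1, P* ≈ 7.51

From dP/dt = 0 with P > 0: 0.00745V* = 0.656, so V* = 88.1.
Substitute into dV/dt = 0: 0.372(1 - 88.1/274) = 0.0336P*.
The bracket is 0.679, giving P* = 0.252/0.0336 = 7.51.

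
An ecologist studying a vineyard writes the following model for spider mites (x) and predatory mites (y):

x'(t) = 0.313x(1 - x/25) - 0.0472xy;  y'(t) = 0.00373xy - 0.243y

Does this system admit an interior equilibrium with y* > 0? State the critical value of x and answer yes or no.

The predator equation gives dy/dt > 0 only when x > 0.243/0.00373 = 65.1.
Without the predator, x → K = 25. Since 25 < 65.1, the predator cannot invade.

Threshold x = 65.1; K < 65.1, so no, the predator goes extinct.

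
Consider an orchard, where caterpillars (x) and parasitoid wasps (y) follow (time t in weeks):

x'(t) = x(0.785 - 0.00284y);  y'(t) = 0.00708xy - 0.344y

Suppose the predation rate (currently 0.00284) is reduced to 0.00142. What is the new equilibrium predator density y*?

At the interior fixed point, setting dx/dt = 0 with x > 0 fixes y* = (prey growth rate)/(xy coefficient) — independent of the other coefficients.
With the change, y* = 0.785/0.00142 = 553; it rises from 276.

y* ≈ 553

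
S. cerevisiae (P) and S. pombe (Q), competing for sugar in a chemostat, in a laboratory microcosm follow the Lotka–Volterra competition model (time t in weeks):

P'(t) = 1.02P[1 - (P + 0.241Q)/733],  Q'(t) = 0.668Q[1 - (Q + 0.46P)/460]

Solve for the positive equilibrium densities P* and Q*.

P* ≈ 700, Q* ≈ 138

Setting both brackets to zero gives the nullclines P + 0.241Q = 733 and 0.46P + Q = 460.
Substituting Q = 460 - 0.46P into the first: P(1 - 0.241·0.46) = 733 - 0.241·460.
So P* = 622/0.889 = 700, and then Q* = 460 - 0.46·700 = 138.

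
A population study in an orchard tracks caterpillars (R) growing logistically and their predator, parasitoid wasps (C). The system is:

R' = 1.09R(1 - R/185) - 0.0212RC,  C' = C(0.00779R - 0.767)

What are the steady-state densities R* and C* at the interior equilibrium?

From dC/dt = 0 with C > 0: 0.00779R* = 0.767, so R* = 98.5.
Substitute into dR/dt = 0: 1.09(1 - 98.5/185) = 0.0212C*.
The bracket is 0.468, giving C* = 0.51/0.0212 = 24.1.

R* ≈ 98.5, C* ≈ 24.1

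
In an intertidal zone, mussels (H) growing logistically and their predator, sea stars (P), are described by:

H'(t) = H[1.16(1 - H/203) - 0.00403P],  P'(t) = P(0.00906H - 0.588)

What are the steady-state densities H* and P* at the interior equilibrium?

H* ≈ 64.9, P* ≈ 196

From dP/dt = 0 with P > 0: 0.00906H* = 0.588, so H* = 64.9.
Substitute into dH/dt = 0: 1.16(1 - 64.9/203) = 0.00403P*.
The bracket is 0.68, giving P* = 0.789/0.00403 = 196.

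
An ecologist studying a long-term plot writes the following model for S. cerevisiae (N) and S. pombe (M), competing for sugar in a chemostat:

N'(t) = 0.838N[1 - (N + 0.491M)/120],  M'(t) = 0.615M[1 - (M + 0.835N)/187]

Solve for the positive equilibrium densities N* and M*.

Setting both brackets to zero gives the nullclines N + 0.491M = 120 and 0.835N + M = 187.
Substituting M = 187 - 0.835N into the first: N(1 - 0.491·0.835) = 120 - 0.491·187.
So N* = 28.2/0.59 = 47.8, and then M* = 187 - 0.835·47.8 = 147.

N* ≈ 47.8, M* ≈ 147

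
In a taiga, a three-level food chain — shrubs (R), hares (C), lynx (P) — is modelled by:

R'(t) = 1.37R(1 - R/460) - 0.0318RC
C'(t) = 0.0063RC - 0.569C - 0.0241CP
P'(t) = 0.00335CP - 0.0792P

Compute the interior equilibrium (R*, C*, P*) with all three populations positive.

From dP/dt = 0: 0.00335C* = 0.0792, so C* = 23.6.
From dR/dt = 0: 1.37(1 - R*/460) = 0.0318·23.6, giving R* = 460·(1 - 0.549) = 208.
From dC/dt = 0: 0.0063·208 - 0.569 = 0.0241P*, so P* = 0.739/0.0241 = 30.7.

R* ≈ 208, C* ≈ 23.6, P* ≈ 30.7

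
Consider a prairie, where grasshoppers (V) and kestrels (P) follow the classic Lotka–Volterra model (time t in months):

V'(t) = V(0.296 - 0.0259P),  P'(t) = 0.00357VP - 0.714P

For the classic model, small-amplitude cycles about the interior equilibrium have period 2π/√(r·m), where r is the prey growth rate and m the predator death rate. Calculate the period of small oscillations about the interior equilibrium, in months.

Here r = 0.296 and m = 0.714, so r·m = 0.211.
ω = √0.211 = 0.46 per month, hence T = 2π/ω ≈ 13.7 months.

T ≈ 13.7 months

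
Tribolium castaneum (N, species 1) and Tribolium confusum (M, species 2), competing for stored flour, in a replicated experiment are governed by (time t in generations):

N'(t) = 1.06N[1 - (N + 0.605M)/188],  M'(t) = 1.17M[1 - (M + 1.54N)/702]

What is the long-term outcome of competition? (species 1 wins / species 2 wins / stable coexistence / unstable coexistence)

Compare the nullcline intercepts: K1/α12 = 188/0.605 = 311 < K2 = 702; K2/α21 = 702/1.54 = 456 > K1 = 188.
Since the inequalities point opposite ways, species 2 can invade but species 1 cannot.

species 2 excludes species 1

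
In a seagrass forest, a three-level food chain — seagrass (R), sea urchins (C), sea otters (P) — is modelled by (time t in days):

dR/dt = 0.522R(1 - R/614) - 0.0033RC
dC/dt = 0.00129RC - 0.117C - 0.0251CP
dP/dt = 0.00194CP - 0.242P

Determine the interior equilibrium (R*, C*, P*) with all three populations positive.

From dP/dt = 0: 0.00194C* = 0.242, so C* = 125.
From dR/dt = 0: 0.522(1 - R*/614) = 0.0033·125, giving R* = 614·(1 - 0.789) = 130.
From dC/dt = 0: 0.00129·130 - 0.117 = 0.0251P*, so P* = 0.0504/0.0251 = 2.01.

R* ≈ 130, C* ≈ 125, P* ≈ 2.01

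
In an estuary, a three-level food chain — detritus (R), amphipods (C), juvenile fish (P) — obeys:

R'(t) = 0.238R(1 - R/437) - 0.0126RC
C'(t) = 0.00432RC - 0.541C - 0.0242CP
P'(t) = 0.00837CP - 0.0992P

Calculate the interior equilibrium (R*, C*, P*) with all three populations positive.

R* ≈ 163, C* ≈ 11.9, P* ≈ 6.71

From dP/dt = 0: 0.00837C* = 0.0992, so C* = 11.9.
From dR/dt = 0: 0.238(1 - R*/437) = 0.0126·11.9, giving R* = 437·(1 - 0.627) = 163.
From dC/dt = 0: 0.00432·163 - 0.541 = 0.0242P*, so P* = 0.162/0.0242 = 6.71.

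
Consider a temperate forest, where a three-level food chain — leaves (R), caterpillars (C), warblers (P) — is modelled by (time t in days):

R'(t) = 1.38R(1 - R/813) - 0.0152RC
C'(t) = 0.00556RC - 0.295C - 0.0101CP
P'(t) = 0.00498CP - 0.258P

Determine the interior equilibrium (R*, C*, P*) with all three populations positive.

R* ≈ 349, C* ≈ 51.8, P* ≈ 163

From dP/dt = 0: 0.00498C* = 0.258, so C* = 51.8.
From dR/dt = 0: 1.38(1 - R*/813) = 0.0152·51.8, giving R* = 813·(1 - 0.571) = 349.
From dC/dt = 0: 0.00556·349 - 0.295 = 0.0101P*, so P* = 1.65/0.0101 = 163.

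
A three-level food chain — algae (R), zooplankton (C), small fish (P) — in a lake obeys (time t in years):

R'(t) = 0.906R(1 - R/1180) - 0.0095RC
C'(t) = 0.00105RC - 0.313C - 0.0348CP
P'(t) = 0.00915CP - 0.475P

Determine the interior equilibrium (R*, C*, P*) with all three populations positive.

From dP/dt = 0: 0.00915C* = 0.475, so C* = 51.9.
From dR/dt = 0: 0.906(1 - R*/1180) = 0.0095·51.9, giving R* = 1180·(1 - 0.544) = 538.
From dC/dt = 0: 0.00105·538 - 0.313 = 0.0348P*, so P* = 0.252/0.0348 = 7.23.

R* ≈ 538, C* ≈ 51.9, P* ≈ 7.23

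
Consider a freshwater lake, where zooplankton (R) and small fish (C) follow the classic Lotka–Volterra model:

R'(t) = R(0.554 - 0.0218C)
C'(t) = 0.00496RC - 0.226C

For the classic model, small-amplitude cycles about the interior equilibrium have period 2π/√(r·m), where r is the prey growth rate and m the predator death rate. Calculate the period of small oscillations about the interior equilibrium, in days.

T ≈ 17.8 days

Here r = 0.554 and m = 0.226, so r·m = 0.125.
ω = √0.125 = 0.354 per day, hence T = 2π/ω ≈ 17.8 days.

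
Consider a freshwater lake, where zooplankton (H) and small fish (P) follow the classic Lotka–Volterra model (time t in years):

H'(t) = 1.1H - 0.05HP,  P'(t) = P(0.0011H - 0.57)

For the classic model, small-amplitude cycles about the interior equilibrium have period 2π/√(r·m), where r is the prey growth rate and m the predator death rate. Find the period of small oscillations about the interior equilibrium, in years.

Here r = 1.1 and m = 0.57, so r·m = 0.627.
ω = √0.627 = 0.792 per year, hence T = 2π/ω ≈ 7.93 years.

T ≈ 7.93 years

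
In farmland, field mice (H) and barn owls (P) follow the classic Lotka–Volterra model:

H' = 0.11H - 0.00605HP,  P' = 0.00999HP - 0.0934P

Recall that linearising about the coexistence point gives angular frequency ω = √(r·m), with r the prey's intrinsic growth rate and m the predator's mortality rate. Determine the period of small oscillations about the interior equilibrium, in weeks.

Here r = 0.11 and m = 0.0934, so r·m = 0.0103.
ω = √0.0103 = 0.101 per week, hence T = 2π/ω ≈ 62 weeks.

T ≈ 62 weeks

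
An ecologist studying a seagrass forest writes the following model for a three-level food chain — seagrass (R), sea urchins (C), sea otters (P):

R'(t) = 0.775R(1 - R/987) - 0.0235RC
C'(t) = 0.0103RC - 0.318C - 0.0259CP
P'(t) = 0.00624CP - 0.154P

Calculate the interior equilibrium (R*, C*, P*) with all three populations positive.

R* ≈ 248, C* ≈ 24.7, P* ≈ 86.5

From dP/dt = 0: 0.00624C* = 0.154, so C* = 24.7.
From dR/dt = 0: 0.775(1 - R*/987) = 0.0235·24.7, giving R* = 987·(1 - 0.748) = 248.
From dC/dt = 0: 0.0103·248 - 0.318 = 0.0259P*, so P* = 2.24/0.0259 = 86.5.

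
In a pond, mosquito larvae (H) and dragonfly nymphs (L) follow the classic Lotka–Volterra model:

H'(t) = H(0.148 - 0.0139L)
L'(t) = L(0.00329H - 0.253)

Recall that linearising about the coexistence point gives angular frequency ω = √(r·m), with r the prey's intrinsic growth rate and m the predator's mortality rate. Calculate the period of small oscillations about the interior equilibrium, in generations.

T ≈ 32.5 generations

Here r = 0.148 and m = 0.253, so r·m = 0.0374.
ω = √0.0374 = 0.194 per generation, hence T = 2π/ω ≈ 32.5 generations.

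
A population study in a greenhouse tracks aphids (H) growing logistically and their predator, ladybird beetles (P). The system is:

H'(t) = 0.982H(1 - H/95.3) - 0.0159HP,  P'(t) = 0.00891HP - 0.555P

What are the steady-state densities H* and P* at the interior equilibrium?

H* ≈ 62.3, P* ≈ 21.4

From dP/dt = 0 with P > 0: 0.00891H* = 0.555, so H* = 62.3.
Substitute into dH/dt = 0: 0.982(1 - 62.3/95.3) = 0.0159P*.
The bracket is 0.346, giving P* = 0.34/0.0159 = 21.4.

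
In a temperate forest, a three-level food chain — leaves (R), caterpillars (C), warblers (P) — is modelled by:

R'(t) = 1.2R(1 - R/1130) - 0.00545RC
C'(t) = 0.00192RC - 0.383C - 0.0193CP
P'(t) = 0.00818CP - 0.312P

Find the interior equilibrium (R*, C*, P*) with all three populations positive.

From dP/dt = 0: 0.00818C* = 0.312, so C* = 38.1.
From dR/dt = 0: 1.2(1 - R*/1130) = 0.00545·38.1, giving R* = 1130·(1 - 0.173) = 934.
From dC/dt = 0: 0.00192·934 - 0.383 = 0.0193P*, so P* = 1.41/0.0193 = 73.1.

R* ≈ 934, C* ≈ 38.1, P* ≈ 73.1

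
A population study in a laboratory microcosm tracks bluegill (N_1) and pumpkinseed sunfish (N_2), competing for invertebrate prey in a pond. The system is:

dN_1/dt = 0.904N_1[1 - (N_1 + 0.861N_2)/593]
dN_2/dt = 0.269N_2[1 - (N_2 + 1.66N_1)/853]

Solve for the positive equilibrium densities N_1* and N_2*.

Setting both brackets to zero gives the nullclines N_1 + 0.861N_2 = 593 and 1.66N_1 + N_2 = 853.
Substituting N_2 = 853 - 1.66N_1 into the first: N_1(1 - 0.861·1.66) = 593 - 0.861·853.
So N_1* = -141/-0.429 = 329, and then N_2* = 853 - 1.66·329 = 306.

N_1* ≈ 329, N_2* ≈ 306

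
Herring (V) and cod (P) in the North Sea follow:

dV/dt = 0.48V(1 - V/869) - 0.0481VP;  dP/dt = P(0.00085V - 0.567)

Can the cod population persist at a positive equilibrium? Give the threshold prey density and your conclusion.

Threshold V = 667; K > 667, so yes, the predator persists.

The predator equation gives dP/dt > 0 only when V > 0.567/0.00085 = 667.
Without the predator, V → K = 869. Since 869 > 667, the predator can invade and persist.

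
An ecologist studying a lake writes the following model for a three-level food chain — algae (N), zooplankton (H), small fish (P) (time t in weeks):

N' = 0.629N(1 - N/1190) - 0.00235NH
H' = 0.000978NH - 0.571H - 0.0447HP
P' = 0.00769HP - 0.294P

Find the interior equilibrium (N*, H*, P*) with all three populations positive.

N* ≈ 1020, H* ≈ 38.2, P* ≈ 9.54

From dP/dt = 0: 0.00769H* = 0.294, so H* = 38.2.
From dN/dt = 0: 0.629(1 - N*/1190) = 0.00235·38.2, giving N* = 1190·(1 - 0.143) = 1020.
From dH/dt = 0: 0.000978·1020 - 0.571 = 0.0447P*, so P* = 0.427/0.0447 = 9.54.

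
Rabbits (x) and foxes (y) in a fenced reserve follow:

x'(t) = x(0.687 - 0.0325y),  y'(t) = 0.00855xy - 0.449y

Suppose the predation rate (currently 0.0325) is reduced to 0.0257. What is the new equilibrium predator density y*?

At the interior fixed point, setting dx/dt = 0 with x > 0 fixes y* = (prey growth rate)/(xy coefficient) — independent of the other coefficients.
With the change, y* = 0.687/0.0257 = 26.7; it rises from 21.1.

y* ≈ 26.7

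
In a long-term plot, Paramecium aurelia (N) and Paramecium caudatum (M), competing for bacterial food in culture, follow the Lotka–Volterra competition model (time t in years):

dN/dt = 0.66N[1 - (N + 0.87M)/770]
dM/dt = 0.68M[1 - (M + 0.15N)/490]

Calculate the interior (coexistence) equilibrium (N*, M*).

Setting both brackets to zero gives the nullclines N + 0.87M = 770 and 0.15N + M = 490.
Substituting M = 490 - 0.15N into the first: N(1 - 0.87·0.15) = 770 - 0.87·490.
So N* = 344/0.869 = 395, and then M* = 490 - 0.15·395 = 431.

N* ≈ 395, M* ≈ 431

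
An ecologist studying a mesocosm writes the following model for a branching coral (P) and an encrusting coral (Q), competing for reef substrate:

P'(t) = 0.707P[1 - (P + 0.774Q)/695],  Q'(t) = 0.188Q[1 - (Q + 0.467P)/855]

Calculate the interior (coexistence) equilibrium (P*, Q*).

P* ≈ 52, Q* ≈ 831

Setting both brackets to zero gives the nullclines P + 0.774Q = 695 and 0.467P + Q = 855.
Substituting Q = 855 - 0.467P into the first: P(1 - 0.774·0.467) = 695 - 0.774·855.
So P* = 33.2/0.639 = 52, and then Q* = 855 - 0.467·52 = 831.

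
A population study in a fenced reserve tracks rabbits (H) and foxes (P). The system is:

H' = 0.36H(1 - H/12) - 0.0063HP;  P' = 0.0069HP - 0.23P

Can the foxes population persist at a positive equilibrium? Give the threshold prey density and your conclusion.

Threshold H = 33.3; K < 33.3, so no, the predator goes extinct.

The predator equation gives dP/dt > 0 only when H > 0.23/0.0069 = 33.3.
Without the predator, H → K = 12. Since 12 < 33.3, the predator cannot invade.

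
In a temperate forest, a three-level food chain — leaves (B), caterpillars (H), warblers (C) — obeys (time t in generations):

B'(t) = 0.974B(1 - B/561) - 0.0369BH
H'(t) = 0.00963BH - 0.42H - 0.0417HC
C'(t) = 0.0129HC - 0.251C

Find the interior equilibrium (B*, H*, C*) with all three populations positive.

B* ≈ 147, H* ≈ 19.5, C* ≈ 24

From dC/dt = 0: 0.0129H* = 0.251, so H* = 19.5.
From dB/dt = 0: 0.974(1 - B*/561) = 0.0369·19.5, giving B* = 561·(1 - 0.737) = 147.
From dH/dt = 0: 0.00963·147 - 0.42 = 0.0417C*, so C* = 1/0.0417 = 24.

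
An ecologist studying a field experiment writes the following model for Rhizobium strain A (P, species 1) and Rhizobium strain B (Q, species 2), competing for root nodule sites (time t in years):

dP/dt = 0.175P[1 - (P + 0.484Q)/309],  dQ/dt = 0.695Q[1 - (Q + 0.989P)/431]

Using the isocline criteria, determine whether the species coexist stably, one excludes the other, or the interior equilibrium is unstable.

stable coexistence

Compare the nullcline intercepts: K1/α12 = 309/0.484 = 638 > K2 = 431; K2/α21 = 431/0.989 = 436 > K1 = 309.
Since both inequalities hold, each species can invade when rare, so the interior equilibrium is stable.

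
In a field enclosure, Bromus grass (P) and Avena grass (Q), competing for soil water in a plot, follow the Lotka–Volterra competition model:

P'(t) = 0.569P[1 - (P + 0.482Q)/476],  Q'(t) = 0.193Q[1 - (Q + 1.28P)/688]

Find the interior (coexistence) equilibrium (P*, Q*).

P* ≈ 377, Q* ≈ 206

Setting both brackets to zero gives the nullclines P + 0.482Q = 476 and 1.28P + Q = 688.
Substituting Q = 688 - 1.28P into the first: P(1 - 0.482·1.28) = 476 - 0.482·688.
So P* = 144/0.383 = 377, and then Q* = 688 - 1.28·377 = 206.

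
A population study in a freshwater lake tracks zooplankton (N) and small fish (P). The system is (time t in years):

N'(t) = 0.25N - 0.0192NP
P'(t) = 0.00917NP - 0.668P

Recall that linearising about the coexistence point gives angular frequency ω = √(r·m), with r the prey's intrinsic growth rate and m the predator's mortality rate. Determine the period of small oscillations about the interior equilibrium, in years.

T ≈ 15.4 years

Here r = 0.25 and m = 0.668, so r·m = 0.167.
ω = √0.167 = 0.409 per year, hence T = 2π/ω ≈ 15.4 years.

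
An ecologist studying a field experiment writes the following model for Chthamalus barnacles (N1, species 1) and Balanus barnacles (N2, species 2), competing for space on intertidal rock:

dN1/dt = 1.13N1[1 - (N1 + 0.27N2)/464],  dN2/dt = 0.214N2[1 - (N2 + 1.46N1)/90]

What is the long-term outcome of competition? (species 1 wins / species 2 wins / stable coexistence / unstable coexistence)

Compare the nullcline intercepts: K1/α12 = 464/0.27 = 1720 > K2 = 90; K2/α21 = 90/1.46 = 61.6 < K1 = 464.
Since the inequalities point opposite ways, species 1 can invade but species 2 cannot.

species 1 excludes species 2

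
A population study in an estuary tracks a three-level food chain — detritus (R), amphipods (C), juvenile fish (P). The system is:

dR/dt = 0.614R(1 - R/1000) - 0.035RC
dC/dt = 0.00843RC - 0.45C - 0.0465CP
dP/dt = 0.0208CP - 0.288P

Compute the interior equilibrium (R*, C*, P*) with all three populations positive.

R* ≈ 211, C* ≈ 13.8, P* ≈ 28.5

From dP/dt = 0: 0.0208C* = 0.288, so C* = 13.8.
From dR/dt = 0: 0.614(1 - R*/1000) = 0.035·13.8, giving R* = 1000·(1 - 0.789) = 211.
From dC/dt = 0: 0.00843·211 - 0.45 = 0.0465P*, so P* = 1.33/0.0465 = 28.5.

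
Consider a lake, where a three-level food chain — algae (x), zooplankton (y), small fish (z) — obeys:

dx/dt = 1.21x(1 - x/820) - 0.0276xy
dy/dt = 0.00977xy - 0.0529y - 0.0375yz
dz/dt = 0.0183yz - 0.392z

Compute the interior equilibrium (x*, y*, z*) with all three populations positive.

From dz/dt = 0: 0.0183y* = 0.392, so y* = 21.4.
From dx/dt = 0: 1.21(1 - x*/820) = 0.0276·21.4, giving x* = 820·(1 - 0.489) = 419.
From dy/dt = 0: 0.00977·419 - 0.0529 = 0.0375z*, so z* = 4.04/0.0375 = 108.

x* ≈ 419, y* ≈ 21.4, z* ≈ 108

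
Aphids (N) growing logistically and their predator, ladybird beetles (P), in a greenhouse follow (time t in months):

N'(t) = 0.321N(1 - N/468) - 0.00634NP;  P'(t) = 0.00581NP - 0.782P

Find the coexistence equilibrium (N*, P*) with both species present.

From dP/dt = 0 with P > 0: 0.00581N* = 0.782, so N* = 135.
Substitute into dN/dt = 0: 0.321(1 - 135/468) = 0.00634P*.
The bracket is 0.712, giving P* = 0.229/0.00634 = 36.1.

N* ≈ 135, P* ≈ 36.1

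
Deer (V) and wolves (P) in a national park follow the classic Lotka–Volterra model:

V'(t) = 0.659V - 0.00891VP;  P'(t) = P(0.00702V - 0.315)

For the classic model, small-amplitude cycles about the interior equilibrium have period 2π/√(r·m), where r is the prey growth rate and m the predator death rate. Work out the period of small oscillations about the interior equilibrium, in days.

Here r = 0.659 and m = 0.315, so r·m = 0.208.
ω = √0.208 = 0.456 per day, hence T = 2π/ω ≈ 13.8 days.

T ≈ 13.8 days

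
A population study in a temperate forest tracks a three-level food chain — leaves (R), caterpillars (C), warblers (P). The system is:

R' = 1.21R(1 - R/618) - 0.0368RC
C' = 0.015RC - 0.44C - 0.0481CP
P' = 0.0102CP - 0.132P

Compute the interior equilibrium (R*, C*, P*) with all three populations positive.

From dP/dt = 0: 0.0102C* = 0.132, so C* = 12.9.
From dR/dt = 0: 1.21(1 - R*/618) = 0.0368·12.9, giving R* = 618·(1 - 0.394) = 375.
From dC/dt = 0: 0.015·375 - 0.44 = 0.0481P*, so P* = 5.18/0.0481 = 108.

R* ≈ 375, C* ≈ 12.9, P* ≈ 108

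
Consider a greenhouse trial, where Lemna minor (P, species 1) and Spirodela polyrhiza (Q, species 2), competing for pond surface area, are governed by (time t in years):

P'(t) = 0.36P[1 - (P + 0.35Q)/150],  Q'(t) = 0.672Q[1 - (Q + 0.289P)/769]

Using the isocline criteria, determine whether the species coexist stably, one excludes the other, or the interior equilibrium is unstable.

species 2 excludes species 1

Compare the nullcline intercepts: K1/α12 = 150/0.35 = 429 < K2 = 769; K2/α21 = 769/0.289 = 2660 > K1 = 150.
Since the inequalities point opposite ways, species 2 can invade but species 1 cannot.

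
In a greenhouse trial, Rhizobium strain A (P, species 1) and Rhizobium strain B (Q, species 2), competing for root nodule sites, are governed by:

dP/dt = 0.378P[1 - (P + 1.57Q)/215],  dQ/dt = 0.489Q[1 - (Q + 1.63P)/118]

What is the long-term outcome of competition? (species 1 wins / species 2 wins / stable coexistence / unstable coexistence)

Compare the nullcline intercepts: K1/α12 = 215/1.57 = 137 > K2 = 118; K2/α21 = 118/1.63 = 72.4 < K1 = 215.
Since the inequalities point opposite ways, species 1 can invade but species 2 cannot.

species 1 excludes species 2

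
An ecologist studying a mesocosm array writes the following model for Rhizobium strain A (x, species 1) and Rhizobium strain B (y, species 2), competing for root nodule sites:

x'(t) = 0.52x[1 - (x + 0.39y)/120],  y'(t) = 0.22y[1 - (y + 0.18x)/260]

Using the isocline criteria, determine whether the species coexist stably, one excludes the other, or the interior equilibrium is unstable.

stable coexistence

Compare the nullcline intercepts: K1/α12 = 120/0.39 = 308 > K2 = 260; K2/α21 = 260/0.18 = 1440 > K1 = 120.
Since both inequalities hold, each species can invade when rare, so the interior equilibrium is stable.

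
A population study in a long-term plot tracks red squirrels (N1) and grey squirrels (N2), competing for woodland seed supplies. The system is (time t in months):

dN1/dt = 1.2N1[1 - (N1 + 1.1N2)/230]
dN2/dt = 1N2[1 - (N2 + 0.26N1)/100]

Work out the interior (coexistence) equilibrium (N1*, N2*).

Setting both brackets to zero gives the nullclines N1 + 1.1N2 = 230 and 0.26N1 + N2 = 100.
Substituting N2 = 100 - 0.26N1 into the first: N1(1 - 1.1·0.26) = 230 - 1.1·100.
So N1* = 120/0.714 = 168, and then N2* = 100 - 0.26·168 = 56.3.

N1* ≈ 168, N2* ≈ 56.3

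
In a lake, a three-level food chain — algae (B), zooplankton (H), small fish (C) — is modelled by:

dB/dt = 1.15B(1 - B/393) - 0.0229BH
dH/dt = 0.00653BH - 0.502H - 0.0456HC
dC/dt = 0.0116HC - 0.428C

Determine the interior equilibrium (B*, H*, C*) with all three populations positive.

From dC/dt = 0: 0.0116H* = 0.428, so H* = 36.9.
From dB/dt = 0: 1.15(1 - B*/393) = 0.0229·36.9, giving B* = 393·(1 - 0.735) = 104.
From dH/dt = 0: 0.00653·104 - 0.502 = 0.0456C*, so C* = 0.179/0.0456 = 3.92.

B* ≈ 104, H* ≈ 36.9, C* ≈ 3.92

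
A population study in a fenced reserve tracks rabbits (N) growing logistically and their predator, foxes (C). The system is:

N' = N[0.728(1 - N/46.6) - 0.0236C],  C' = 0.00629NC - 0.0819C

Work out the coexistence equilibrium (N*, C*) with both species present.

N* ≈ 13, C* ≈ 22.2

From dC/dt = 0 with C > 0: 0.00629N* = 0.0819, so N* = 13.
Substitute into dN/dt = 0: 0.728(1 - 13/46.6) = 0.0236C*.
The bracket is 0.721, giving C* = 0.525/0.0236 = 22.2.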